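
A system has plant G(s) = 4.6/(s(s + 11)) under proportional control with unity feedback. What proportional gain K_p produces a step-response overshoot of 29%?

From %OS = 100·exp(−πζ/√(1−ζ²)) = 29%, ζ = −ln(0.29)/√(π²+ln²(0.29)) = 0.3666.
Characteristic equation s² + 11s + 4.6K_p = 0 gives ζ = 11/(2√(4.6K_p)).
Setting ζ = 0.3666: √(4.6K_p) = 11/(2·0.3666) = 15, so K_p = 225.1/4.6 = 48.9.

K_p = 48.9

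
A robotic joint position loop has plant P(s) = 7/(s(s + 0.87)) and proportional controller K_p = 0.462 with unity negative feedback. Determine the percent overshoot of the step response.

From 1 + K_pP(s) = 0: s² + 0.87s + 3.234 = 0 ⇒ ω_n = 1.798, ζ = 0.2419.
%OS = 100·exp(−πζ/√(1−ζ²)) = 100·exp(−π·0.2419/√0.9415) = 45.7%.

45.7%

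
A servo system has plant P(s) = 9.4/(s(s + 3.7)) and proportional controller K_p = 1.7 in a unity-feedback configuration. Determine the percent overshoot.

From 1 + K_pP(s) = 0: s² + 3.7s + 15.98 = 0 ⇒ ω_n = 3.997, ζ = 0.4628.
%OS = 100·exp(−πζ/√(1−ζ²)) = 100·exp(−π·0.4628/√0.7858) = 19.4%.

19.4%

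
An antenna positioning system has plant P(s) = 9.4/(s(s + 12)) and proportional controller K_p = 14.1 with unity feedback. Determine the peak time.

The closed-loop denominator s² + 12s + 132.5 gives ω_n = √132.5 = 11.51 and ζ = 12/(2ω_n) = 0.5212.
Damped frequency ω_d = ω_n√(1−ζ²) = 9.825 rad/s, so peak time T_p = π/ω_d = 0.32 s.

T_p = 0.32 s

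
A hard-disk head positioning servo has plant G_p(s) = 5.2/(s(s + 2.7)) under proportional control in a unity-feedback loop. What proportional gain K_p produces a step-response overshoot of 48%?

From %OS = 100·exp(−πζ/√(1−ζ²)) = 48%, ζ = −ln(0.48)/√(π²+ln²(0.48)) = 0.2275.
Characteristic equation s² + 2.7s + 5.2K_p = 0 gives ζ = 2.7/(2√(5.2K_p)).
Setting ζ = 0.2275: √(5.2K_p) = 2.7/(2·0.2275) = 5.934, so K_p = 35.21/5.2 = 6.77.

K_p = 6.77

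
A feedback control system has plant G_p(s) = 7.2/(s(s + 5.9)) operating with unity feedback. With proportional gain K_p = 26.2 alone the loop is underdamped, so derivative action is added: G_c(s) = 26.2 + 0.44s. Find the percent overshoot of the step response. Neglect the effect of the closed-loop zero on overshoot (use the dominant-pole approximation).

33.3%

Forward path: (26.2 + 0.44s)·7.2/(s(s+5.9)). The closed-loop characteristic equation is s² + (5.9 + 7.2·0.44)s + 7.2·26.2 = 0.
That is s² + 9.068s + 188.6 = 0, so ω_n = 13.73 rad/s and ζ = 9.068/(2·13.73) = 0.3301.
%OS = 100·exp(−πζ/√(1−ζ²)) = 33.3%.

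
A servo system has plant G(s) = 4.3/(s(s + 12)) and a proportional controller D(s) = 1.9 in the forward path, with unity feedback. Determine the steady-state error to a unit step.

0

The open loop D(s)G(s) has a pole at the origin (type 1), so the static position error constant is infinite and e_ss = 1/(1+∞) = 0.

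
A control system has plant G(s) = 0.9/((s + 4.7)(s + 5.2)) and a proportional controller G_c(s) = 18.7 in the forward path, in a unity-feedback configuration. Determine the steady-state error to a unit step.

The loop is type 0. Static position error constant K_pos = G_c(0)·G(0) = 18.7·0.03682 = 0.6886.
Steady-state error to a unit step: e_ss = 1/(1+K_pos) = 1/1.689 = 0.592.

0.592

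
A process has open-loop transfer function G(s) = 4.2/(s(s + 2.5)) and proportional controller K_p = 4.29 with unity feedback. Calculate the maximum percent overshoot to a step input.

Closed-loop characteristic equation: s² + 2.5s + 18.02 = 0, so ω_n = 4.245 rad/s and ζ = 2.5/(2·4.245) = 0.2945.
%OS = 100·exp(−πζ/√(1−ζ²)) = 100·exp(−π·0.2945/√0.9133) = 38%.

38%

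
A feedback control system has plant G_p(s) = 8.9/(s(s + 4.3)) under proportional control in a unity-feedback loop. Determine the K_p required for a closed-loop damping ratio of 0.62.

Closed-loop characteristic equation: s² + 4.3s + K_p·8.9 = 0.
So ω_n = √(8.9K_p) and 2ζω_n = 4.3, giving ζ = 4.3/(2√(8.9K_p)).
Setting ζ = 0.62: √(8.9K_p) = 4.3/(2·0.62) = 3.468, so K_p = 12.03/8.9 = 1.35.

K_p = 1.35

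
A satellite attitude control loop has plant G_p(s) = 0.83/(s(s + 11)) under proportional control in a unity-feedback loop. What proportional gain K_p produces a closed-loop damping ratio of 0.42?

K_p = 207

Closed-loop characteristic equation: s² + 11s + K_p·0.83 = 0.
So ω_n = √(0.83K_p) and 2ζω_n = 11, giving ζ = 11/(2√(0.83K_p)).
Setting ζ = 0.42: √(0.83K_p) = 11/(2·0.42) = 13.1, so K_p = 171.5/0.83 = 207.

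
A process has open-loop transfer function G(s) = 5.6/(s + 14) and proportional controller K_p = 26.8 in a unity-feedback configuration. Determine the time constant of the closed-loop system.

Closed-loop transfer function: T(s) = K_p·G(s)/(1 + K_p·G(s)) = 150.1/(s + 14 + 150.1) = 150.1/(s + 164.1).
Time constant τ = 1/164.1 = 0.00609 s.

τ = 0.00609 s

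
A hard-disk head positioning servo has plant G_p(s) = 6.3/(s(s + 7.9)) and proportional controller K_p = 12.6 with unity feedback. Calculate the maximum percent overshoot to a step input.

The closed-loop denominator s² + 7.9s + 79.38 gives ω_n = √79.38 = 8.91 and ζ = 7.9/(2ω_n) = 0.4433.
%OS = 100·exp(−πζ/√(1−ζ²)) = 100·exp(−π·0.4433/√0.8034) = 21.1%.

21.1%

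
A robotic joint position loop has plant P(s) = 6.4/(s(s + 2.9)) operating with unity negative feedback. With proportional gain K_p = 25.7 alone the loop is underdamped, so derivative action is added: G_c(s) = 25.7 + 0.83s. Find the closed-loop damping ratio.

Forward path: (25.7 + 0.83s)·6.4/(s(s+2.9)). The closed-loop characteristic equation is s² + (2.9 + 6.4·0.83)s + 6.4·25.7 = 0.
That is s² + 8.212s + 164.5 = 0, so ω_n = 12.82 rad/s and ζ = 8.212/(2·12.82) = 0.3202.

ζ = 0.32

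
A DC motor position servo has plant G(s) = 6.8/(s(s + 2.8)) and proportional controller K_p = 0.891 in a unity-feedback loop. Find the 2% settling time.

T_s ≈ 2.86 s

From 1 + K_pG(s) = 0: s² + 2.8s + 6.059 = 0 ⇒ ω_n = 2.461, ζ = 0.5688.
2% settling time T_s ≈ 4/(ζω_n) = 4/1.4 = 2.86 s.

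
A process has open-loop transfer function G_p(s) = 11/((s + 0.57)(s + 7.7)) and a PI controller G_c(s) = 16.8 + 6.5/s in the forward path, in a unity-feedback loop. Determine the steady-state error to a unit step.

0

The open loop G_c(s)G_p(s) has a pole at the origin (type 1), so the static position error constant is infinite and e_ss = 1/(1+∞) = 0.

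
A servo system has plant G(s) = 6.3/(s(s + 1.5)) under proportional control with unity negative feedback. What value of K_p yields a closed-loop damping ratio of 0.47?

Closed-loop characteristic equation: s² + 1.5s + K_p·6.3 = 0.
So ω_n = √(6.3K_p) and 2ζω_n = 1.5, giving ζ = 1.5/(2√(6.3K_p)).
Setting ζ = 0.47: √(6.3K_p) = 1.5/(2·0.47) = 1.596, so K_p = 2.546/6.3 = 0.404.

K_p = 0.404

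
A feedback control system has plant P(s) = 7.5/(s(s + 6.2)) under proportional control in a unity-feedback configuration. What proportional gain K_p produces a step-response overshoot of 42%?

K_p = 18.1

From %OS = 100·exp(−πζ/√(1−ζ²)) = 42%, ζ = −ln(0.42)/√(π²+ln²(0.42)) = 0.2662.
Characteristic equation s² + 6.2s + 7.5K_p = 0 gives ζ = 6.2/(2√(7.5K_p)).
Setting ζ = 0.2662: √(7.5K_p) = 6.2/(2·0.2662) = 11.65, so K_p = 135.6/7.5 = 18.1.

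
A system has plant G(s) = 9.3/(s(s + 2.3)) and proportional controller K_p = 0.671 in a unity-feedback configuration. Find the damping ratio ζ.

ζ = 0.46

1 + K_p·G(s) = 0 gives s² + 2.3s + 6.24 = 0.
So ω_n² = 6.24 ⇒ ω_n = 2.498 rad/s, and ζ = 2.3/(2ω_n) = 0.46.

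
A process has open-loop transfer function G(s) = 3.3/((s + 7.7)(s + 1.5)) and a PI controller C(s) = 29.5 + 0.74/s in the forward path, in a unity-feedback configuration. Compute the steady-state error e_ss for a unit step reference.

0

The open loop C(s)G(s) has a pole at the origin (type 1), so the static position error constant is infinite and e_ss = 1/(1+∞) = 0.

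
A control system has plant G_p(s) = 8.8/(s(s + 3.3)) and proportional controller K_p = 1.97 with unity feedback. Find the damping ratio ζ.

ζ = 0.396

With unity feedback the closed-loop characteristic equation is s² + 3.3s + 1.97·8.8 = s² + 3.3s + 17.34 = 0.
So ω_n² = 17.34 ⇒ ω_n = 4.164 rad/s, and ζ = 3.3/(2ω_n) = 0.396.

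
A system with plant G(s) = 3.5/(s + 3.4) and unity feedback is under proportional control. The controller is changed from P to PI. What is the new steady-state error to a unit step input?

The integrator makes K_pos = lim_{s→0} C(s)G(s) infinite, so e_ss = 1/(1+K_pos) = 0.

0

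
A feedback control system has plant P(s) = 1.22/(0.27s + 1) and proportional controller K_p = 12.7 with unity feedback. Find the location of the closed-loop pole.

s = -61.09

Closed loop: T(s) = K_p·P/(1+K_p·P) = 15.49/(0.27s + 1 + 15.49), with pole at s = −(1 + 15.49)/0.27 = −61.09.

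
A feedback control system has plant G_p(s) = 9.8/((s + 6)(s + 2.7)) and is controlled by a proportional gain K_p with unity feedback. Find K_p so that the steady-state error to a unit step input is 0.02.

K_p = 81

For a type-0 loop with proportional control, e_ss = 1/(1 + K_p·G_p(0)).
G_p(0) = 0.6049. Require 1/(1 + K_p·0.6049) = 0.02, so 1 + 0.6049·K_p = 50.
K_p = (50 − 1)/0.6049 = 81.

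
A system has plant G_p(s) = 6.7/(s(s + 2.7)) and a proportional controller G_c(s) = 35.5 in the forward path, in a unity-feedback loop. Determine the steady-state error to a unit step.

0

The open loop G_c(s)G_p(s) has a pole at the origin (type 1), so the static position error constant is infinite and e_ss = 1/(1+∞) = 0.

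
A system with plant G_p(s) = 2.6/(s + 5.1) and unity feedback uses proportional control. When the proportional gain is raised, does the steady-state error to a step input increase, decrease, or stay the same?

The position error constant K_pos = K_p·G_p(0) grows with K_p, and e_ss = 1/(1+K_pos) falls.

decrease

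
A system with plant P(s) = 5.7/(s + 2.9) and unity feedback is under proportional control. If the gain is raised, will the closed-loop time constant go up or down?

decrease

Closed-loop pole is at s = −(2.9+K_p·5.7); larger K_p moves it further left, so τ = 1/(2.9+K_p·5.7) decreases.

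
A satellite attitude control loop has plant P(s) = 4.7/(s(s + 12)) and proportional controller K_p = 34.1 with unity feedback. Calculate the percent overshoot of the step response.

18.4%

From 1 + K_pP(s) = 0: s² + 12s + 160.3 = 0 ⇒ ω_n = 12.66, ζ = 0.4739.
%OS = 100·exp(−πζ/√(1−ζ²)) = 100·exp(−π·0.4739/√0.7754) = 18.4%.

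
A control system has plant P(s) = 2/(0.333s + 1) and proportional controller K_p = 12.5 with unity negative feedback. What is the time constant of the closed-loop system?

Closed loop: T(s) = K_p·P/(1+K_p·P) = 25/(0.333s + 1 + 25), with pole at s = −(1 + 25)/0.333 = −78.08.
Closed-loop time constant τ = 1/78.08 = 0.0128 s.

τ = 0.0128 s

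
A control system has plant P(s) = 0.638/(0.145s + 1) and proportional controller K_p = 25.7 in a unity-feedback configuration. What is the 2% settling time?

Closed loop: T(s) = K_p·P/(1+K_p·P) = 16.4/(0.145s + 1 + 16.4), with pole at s = −(1 + 16.4)/0.145 = −120.
τ = 1/120 = 0.008335 s, so 2% settling time ≈ 4τ = 0.0333 s.

T_s ≈ 0.0333 s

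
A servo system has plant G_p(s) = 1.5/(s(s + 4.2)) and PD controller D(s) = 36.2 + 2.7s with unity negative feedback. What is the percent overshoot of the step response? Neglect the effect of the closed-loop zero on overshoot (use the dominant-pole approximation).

Forward path: (36.2 + 2.7s)·1.5/(s(s+4.2)). The closed-loop characteristic equation is s² + (4.2 + 1.5·2.7)s + 1.5·36.2 = 0.
That is s² + 8.25s + 54.3 = 0, so ω_n = 7.369 rad/s and ζ = 8.25/(2·7.369) = 0.5598.
%OS = 100·exp(−πζ/√(1−ζ²)) = 12%.

12%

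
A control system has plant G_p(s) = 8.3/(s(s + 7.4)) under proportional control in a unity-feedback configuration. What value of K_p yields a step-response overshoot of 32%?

From %OS = 100·exp(−πζ/√(1−ζ²)) = 32%, ζ = −ln(0.32)/√(π²+ln²(0.32)) = 0.341.
Characteristic equation s² + 7.4s + 8.3K_p = 0 gives ζ = 7.4/(2√(8.3K_p)).
Setting ζ = 0.341: √(8.3K_p) = 7.4/(2·0.341) = 10.85, so K_p = 117.8/8.3 = 14.2.

K_p = 14.2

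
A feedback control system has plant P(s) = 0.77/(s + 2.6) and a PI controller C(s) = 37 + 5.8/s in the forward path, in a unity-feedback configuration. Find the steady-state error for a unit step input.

The open loop C(s)P(s) has a pole at the origin (type 1), so the static position error constant is infinite and e_ss = 1/(1+∞) = 0.

0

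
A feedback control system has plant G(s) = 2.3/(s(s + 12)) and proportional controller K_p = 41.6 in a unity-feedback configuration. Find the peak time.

Closed-loop characteristic equation: s² + 12s + 95.68 = 0, so ω_n = 9.782 rad/s and ζ = 12/(2·9.782) = 0.6134.
Damped frequency ω_d = ω_n√(1−ζ²) = 7.725 rad/s, so peak time T_p = π/ω_d = 0.407 s.

T_p = 0.407 s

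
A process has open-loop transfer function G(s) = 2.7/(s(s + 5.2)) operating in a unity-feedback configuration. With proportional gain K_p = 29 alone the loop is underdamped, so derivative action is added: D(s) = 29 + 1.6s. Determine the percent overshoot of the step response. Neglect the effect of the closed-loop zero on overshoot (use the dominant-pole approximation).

Forward path: (29 + 1.6s)·2.7/(s(s+5.2)). The closed-loop characteristic equation is s² + (5.2 + 2.7·1.6)s + 2.7·29 = 0.
That is s² + 9.52s + 78.3 = 0, so ω_n = 8.849 rad/s and ζ = 9.52/(2·8.849) = 0.5379.
%OS = 100·exp(−πζ/√(1−ζ²)) = 13.5%.

13.5%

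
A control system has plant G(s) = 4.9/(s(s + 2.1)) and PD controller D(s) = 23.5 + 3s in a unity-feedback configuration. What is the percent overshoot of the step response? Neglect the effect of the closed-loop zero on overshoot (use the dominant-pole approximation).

Forward path: (23.5 + 3s)·4.9/(s(s+2.1)). The closed-loop characteristic equation is s² + (2.1 + 4.9·3)s + 4.9·23.5 = 0.
That is s² + 16.8s + 115.2 = 0, so ω_n = 10.73 rad/s and ζ = 16.8/(2·10.73) = 0.7828.
%OS = 100·exp(−πζ/√(1−ζ²)) = 1.92%.

1.92%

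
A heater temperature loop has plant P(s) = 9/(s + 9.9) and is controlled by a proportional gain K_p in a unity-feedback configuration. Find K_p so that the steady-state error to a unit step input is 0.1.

For a type-0 loop with proportional control, e_ss = 1/(1 + K_p·P(0)).
P(0) = 0.9091. Require 1/(1 + K_p·0.9091) = 0.1, so 1 + 0.9091·K_p = 10.
K_p = (10 − 1)/0.9091 = 9.9.

K_p = 9.9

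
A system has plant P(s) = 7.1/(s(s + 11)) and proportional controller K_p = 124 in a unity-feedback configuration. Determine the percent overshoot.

From 1 + K_pP(s) = 0: s² + 11s + 880.4 = 0 ⇒ ω_n = 29.67, ζ = 0.1854.
%OS = 100·exp(−πζ/√(1−ζ²)) = 100·exp(−π·0.1854/√0.9656) = 55.3%.

55.3%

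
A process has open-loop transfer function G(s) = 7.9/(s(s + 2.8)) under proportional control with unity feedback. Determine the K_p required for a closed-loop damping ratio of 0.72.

Closed-loop characteristic equation: s² + 2.8s + K_p·7.9 = 0.
So ω_n = √(7.9K_p) and 2ζω_n = 2.8, giving ζ = 2.8/(2√(7.9K_p)).
Setting ζ = 0.72: √(7.9K_p) = 2.8/(2·0.72) = 1.944, so K_p = 3.781/7.9 = 0.479.

K_p = 0.479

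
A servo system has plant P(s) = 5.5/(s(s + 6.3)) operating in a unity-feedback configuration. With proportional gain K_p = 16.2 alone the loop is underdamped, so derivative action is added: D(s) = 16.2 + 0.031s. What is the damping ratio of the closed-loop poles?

ζ = 0.343

Forward path: (16.2 + 0.031s)·5.5/(s(s+6.3)). The closed-loop characteristic equation is s² + (6.3 + 5.5·0.031)s + 5.5·16.2 = 0.
That is s² + 6.47s + 89.1 = 0, so ω_n = 9.439 rad/s and ζ = 6.47/(2·9.439) = 0.3427.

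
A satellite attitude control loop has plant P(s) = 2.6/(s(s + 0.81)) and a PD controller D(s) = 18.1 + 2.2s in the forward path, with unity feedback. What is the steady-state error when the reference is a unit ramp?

0.0172

The loop has one pole at the origin (type 1). Velocity error constant K_v = lim_{s→0} s·D(s)P(s) = 18.1·2.6/0.81 = 58.1.
Steady-state error to a unit ramp: e_ss = 1/K_v = 0.0172.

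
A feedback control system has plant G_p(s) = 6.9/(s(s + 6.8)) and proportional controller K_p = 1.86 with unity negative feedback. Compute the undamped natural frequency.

With unity feedback the closed-loop characteristic equation is s² + 6.8s + 1.86·6.9 = s² + 6.8s + 12.83 = 0.
Matching s² + 2ζω_n s + ω_n²: ω_n = √12.83 = 3.582 rad/s and 2ζω_n = 6.8, so ζ = 6.8/(2·3.582) = 0.949.

ω_n = 3.58 rad/s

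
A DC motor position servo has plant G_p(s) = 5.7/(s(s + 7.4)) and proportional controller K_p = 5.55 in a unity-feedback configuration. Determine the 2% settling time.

T_s ≈ 1.08 s

The closed-loop denominator s² + 7.4s + 31.64 gives ω_n = √31.64 = 5.624 and ζ = 7.4/(2ω_n) = 0.6578.
2% settling time T_s ≈ 4/(ζω_n) = 4/3.7 = 1.08 s.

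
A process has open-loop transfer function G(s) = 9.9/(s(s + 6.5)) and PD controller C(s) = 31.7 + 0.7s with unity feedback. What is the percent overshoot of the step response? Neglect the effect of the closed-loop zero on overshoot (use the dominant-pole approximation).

27.6%

Forward path: (31.7 + 0.7s)·9.9/(s(s+6.5)). The closed-loop characteristic equation is s² + (6.5 + 9.9·0.7)s + 9.9·31.7 = 0.
That is s² + 13.43s + 313.8 = 0, so ω_n = 17.72 rad/s and ζ = 13.43/(2·17.72) = 0.3791.
%OS = 100·exp(−πζ/√(1−ζ²)) = 27.6%.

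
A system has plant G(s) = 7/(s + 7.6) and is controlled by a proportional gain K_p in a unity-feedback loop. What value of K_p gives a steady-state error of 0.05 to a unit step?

Steady-state error for a unit step on this type-0 loop is 1/(1 + K_p·G(0)).
G(0) = 0.9211. Require 1/(1 + K_p·0.9211) = 0.05, so 1 + 0.9211·K_p = 20.
K_p = (20 − 1)/0.9211 = 20.6.

K_p = 20.6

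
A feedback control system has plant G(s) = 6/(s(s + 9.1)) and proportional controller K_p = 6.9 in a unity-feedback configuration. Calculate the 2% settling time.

T_s ≈ 0.879 s

Closed-loop characteristic equation: s² + 9.1s + 41.4 = 0, so ω_n = 6.434 rad/s and ζ = 9.1/(2·6.434) = 0.7071.
2% settling time T_s ≈ 4/(ζω_n) = 4/4.55 = 0.879 s.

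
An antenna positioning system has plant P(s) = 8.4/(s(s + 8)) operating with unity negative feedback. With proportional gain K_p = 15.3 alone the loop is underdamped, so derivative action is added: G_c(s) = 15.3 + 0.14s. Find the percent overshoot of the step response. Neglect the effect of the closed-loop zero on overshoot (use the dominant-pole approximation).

Forward path: (15.3 + 0.14s)·8.4/(s(s+8)). The closed-loop characteristic equation is s² + (8 + 8.4·0.14)s + 8.4·15.3 = 0.
That is s² + 9.176s + 128.5 = 0, so ω_n = 11.34 rad/s and ζ = 9.176/(2·11.34) = 0.4047.
%OS = 100·exp(−πζ/√(1−ζ²)) = 24.9%.

24.9%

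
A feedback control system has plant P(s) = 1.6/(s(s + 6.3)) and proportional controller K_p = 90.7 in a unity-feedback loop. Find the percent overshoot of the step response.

Closed-loop characteristic equation: s² + 6.3s + 145.1 = 0, so ω_n = 12.05 rad/s and ζ = 6.3/(2·12.05) = 0.2615.
%OS = 100·exp(−πζ/√(1−ζ²)) = 100·exp(−π·0.2615/√0.9316) = 42.7%.

42.7%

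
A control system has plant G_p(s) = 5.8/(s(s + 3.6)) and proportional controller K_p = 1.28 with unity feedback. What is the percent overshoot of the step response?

6.3%

The closed-loop denominator s² + 3.6s + 7.424 gives ω_n = √7.424 = 2.725 and ζ = 3.6/(2ω_n) = 0.6606.
%OS = 100·exp(−πζ/√(1−ζ²)) = 100·exp(−π·0.6606/√0.5636) = 6.3%.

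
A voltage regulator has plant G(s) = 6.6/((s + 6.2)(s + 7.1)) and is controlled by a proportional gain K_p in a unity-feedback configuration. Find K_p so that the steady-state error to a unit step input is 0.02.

For a type-0 loop with proportional control, e_ss = 1/(1 + K_p·G(0)).
G(0) = 0.1499. Require 1/(1 + K_p·0.1499) = 0.02, so 1 + 0.1499·K_p = 50.
K_p = (50 − 1)/0.1499 = 327.

K_p = 327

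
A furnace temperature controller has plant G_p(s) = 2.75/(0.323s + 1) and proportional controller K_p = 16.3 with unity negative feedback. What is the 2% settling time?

T_s ≈ 0.0282 s

Closed loop: T(s) = K_p·G_p/(1+K_p·G_p) = 44.83/(0.323s + 1 + 44.83), with pole at s = −(1 + 44.83)/0.323 = −141.9.
τ = 1/141.9 = 0.007049 s, so 2% settling time ≈ 4τ = 0.0282 s.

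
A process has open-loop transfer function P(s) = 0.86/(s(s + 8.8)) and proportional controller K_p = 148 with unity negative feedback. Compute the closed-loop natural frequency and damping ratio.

ω_n = 11.3 rad/s, ζ = 0.39

The closed-loop denominator is s(s+8.8) + 148·0.86 = s² + 8.8s + 127.3.
So ω_n² = 127.3 ⇒ ω_n = 11.28 rad/s, and ζ = 8.8/(2ω_n) = 0.39.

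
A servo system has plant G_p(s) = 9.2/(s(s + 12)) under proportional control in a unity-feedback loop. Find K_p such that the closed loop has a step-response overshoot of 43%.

From %OS = 100·exp(−πζ/√(1−ζ²)) = 43%, ζ = −ln(0.43)/√(π²+ln²(0.43)) = 0.2594.
Characteristic equation s² + 12s + 9.2K_p = 0 gives ζ = 12/(2√(9.2K_p)).
Setting ζ = 0.2594: √(9.2K_p) = 12/(2·0.2594) = 23.13, so K_p = 534.8/9.2 = 58.1.

K_p = 58.1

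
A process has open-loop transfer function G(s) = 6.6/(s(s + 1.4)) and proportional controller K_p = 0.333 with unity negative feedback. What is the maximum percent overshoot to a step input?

Closed-loop characteristic equation: s² + 1.4s + 2.198 = 0, so ω_n = 1.482 rad/s and ζ = 1.4/(2·1.482) = 0.4722.
%OS = 100·exp(−πζ/√(1−ζ²)) = 100·exp(−π·0.4722/√0.777) = 18.6%.

18.6%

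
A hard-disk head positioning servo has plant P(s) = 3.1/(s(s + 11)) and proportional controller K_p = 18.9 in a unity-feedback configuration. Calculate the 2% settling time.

T_s ≈ 0.727 s

Closed-loop characteristic equation: s² + 11s + 58.59 = 0, so ω_n = 7.654 rad/s and ζ = 11/(2·7.654) = 0.7185.
2% settling time T_s ≈ 4/(ζω_n) = 4/5.5 = 0.727 s.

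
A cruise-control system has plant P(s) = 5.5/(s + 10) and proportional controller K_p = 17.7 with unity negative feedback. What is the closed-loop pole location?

s = -107.3

Closed-loop transfer function: T(s) = K_p·P(s)/(1 + K_p·P(s)) = 97.35/(s + 10 + 97.35) = 97.35/(s + 107.3).
The closed-loop pole is at s = −107.3.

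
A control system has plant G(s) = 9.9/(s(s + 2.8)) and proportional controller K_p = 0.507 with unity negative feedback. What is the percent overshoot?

8.09%

Closed-loop characteristic equation: s² + 2.8s + 5.019 = 0, so ω_n = 2.24 rad/s and ζ = 2.8/(2·2.24) = 0.6249.
%OS = 100·exp(−πζ/√(1−ζ²)) = 100·exp(−π·0.6249/√0.6095) = 8.09%.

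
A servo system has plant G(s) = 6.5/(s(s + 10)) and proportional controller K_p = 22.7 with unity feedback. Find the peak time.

T_p = 0.284 s

From 1 + K_pG(s) = 0: s² + 10s + 147.5 = 0 ⇒ ω_n = 12.15, ζ = 0.4116.
Damped frequency ω_d = ω_n√(1−ζ²) = 11.07 rad/s, so peak time T_p = π/ω_d = 0.284 s.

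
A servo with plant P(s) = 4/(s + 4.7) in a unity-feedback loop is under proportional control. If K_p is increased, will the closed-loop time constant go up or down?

Closed-loop pole is at s = −(4.7+K_p·4); larger K_p moves it further left, so τ = 1/(4.7+K_p·4) decreases.

decrease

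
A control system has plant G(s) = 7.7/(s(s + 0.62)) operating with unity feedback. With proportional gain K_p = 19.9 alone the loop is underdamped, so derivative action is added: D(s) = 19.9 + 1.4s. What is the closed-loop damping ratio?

Forward path: (19.9 + 1.4s)·7.7/(s(s+0.62)). The closed-loop characteristic equation is s² + (0.62 + 7.7·1.4)s + 7.7·19.9 = 0.
That is s² + 11.4s + 153.2 = 0, so ω_n = 12.38 rad/s and ζ = 11.4/(2·12.38) = 0.4605.

ζ = 0.46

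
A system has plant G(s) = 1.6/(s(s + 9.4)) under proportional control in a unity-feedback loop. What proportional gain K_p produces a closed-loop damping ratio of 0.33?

K_p = 127

Closed-loop characteristic equation: s² + 9.4s + K_p·1.6 = 0.
So ω_n = √(1.6K_p) and 2ζω_n = 9.4, giving ζ = 9.4/(2√(1.6K_p)).
Setting ζ = 0.33: √(1.6K_p) = 9.4/(2·0.33) = 14.24, so K_p = 202.8/1.6 = 127.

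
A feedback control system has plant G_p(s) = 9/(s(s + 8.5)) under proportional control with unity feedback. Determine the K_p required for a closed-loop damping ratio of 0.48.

K_p = 8.71

Closed-loop characteristic equation: s² + 8.5s + K_p·9 = 0.
So ω_n = √(9K_p) and 2ζω_n = 8.5, giving ζ = 8.5/(2√(9K_p)).
Setting ζ = 0.48: √(9K_p) = 8.5/(2·0.48) = 8.854, so K_p = 78.4/9 = 8.71.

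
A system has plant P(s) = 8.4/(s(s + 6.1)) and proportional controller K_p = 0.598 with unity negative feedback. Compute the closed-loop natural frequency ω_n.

ω_n = 2.24 rad/s

1 + K_p·P(s) = 0 gives s² + 6.1s + 5.023 = 0.
So ω_n² = 5.023 ⇒ ω_n = 2.241 rad/s, and ζ = 6.1/(2ω_n) = 1.36.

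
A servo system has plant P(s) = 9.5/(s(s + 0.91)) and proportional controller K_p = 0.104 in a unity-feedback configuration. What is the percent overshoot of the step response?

Closed-loop characteristic equation: s² + 0.91s + 0.988 = 0, so ω_n = 0.994 rad/s and ζ = 0.91/(2·0.994) = 0.4578.
%OS = 100·exp(−πζ/√(1−ζ²)) = 100·exp(−π·0.4578/√0.7905) = 19.8%.

19.8%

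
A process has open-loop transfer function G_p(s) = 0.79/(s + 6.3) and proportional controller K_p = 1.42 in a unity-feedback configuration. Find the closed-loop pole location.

s = -7.422

Closed-loop transfer function: T(s) = K_p·G_p(s)/(1 + K_p·G_p(s)) = 1.122/(s + 6.3 + 1.122) = 1.122/(s + 7.422).
The closed-loop pole is at s = −7.422.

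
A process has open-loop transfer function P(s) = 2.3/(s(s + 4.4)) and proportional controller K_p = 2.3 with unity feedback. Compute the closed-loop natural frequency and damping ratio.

ω_n = 2.3 rad/s, ζ = 0.957

1 + K_p·P(s) = 0 gives s² + 4.4s + 5.29 = 0.
So ω_n² = 5.29 ⇒ ω_n = 2.3 rad/s, and ζ = 4.4/(2ω_n) = 0.957.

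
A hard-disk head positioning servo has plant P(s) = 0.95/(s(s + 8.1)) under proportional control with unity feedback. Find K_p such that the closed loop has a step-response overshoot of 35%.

K_p = 172

From %OS = 100·exp(−πζ/√(1−ζ²)) = 35%, ζ = −ln(0.35)/√(π²+ln²(0.35)) = 0.3169.
Characteristic equation s² + 8.1s + 0.95K_p = 0 gives ζ = 8.1/(2√(0.95K_p)).
Setting ζ = 0.3169: √(0.95K_p) = 8.1/(2·0.3169) = 12.78, so K_p = 163.3/0.95 = 172.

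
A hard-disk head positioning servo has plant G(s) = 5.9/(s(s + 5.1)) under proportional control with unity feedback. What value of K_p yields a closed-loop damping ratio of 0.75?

Closed-loop characteristic equation: s² + 5.1s + K_p·5.9 = 0.
So ω_n = √(5.9K_p) and 2ζω_n = 5.1, giving ζ = 5.1/(2√(5.9K_p)).
Setting ζ = 0.75: √(5.9K_p) = 5.1/(2·0.75) = 3.4, so K_p = 11.56/5.9 = 1.96.

K_p = 1.96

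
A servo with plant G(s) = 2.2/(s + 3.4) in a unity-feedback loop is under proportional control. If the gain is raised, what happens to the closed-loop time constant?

The closed-loop bandwidth 3.4+K_p·2.2 grows with K_p, so τ shrinks.

decrease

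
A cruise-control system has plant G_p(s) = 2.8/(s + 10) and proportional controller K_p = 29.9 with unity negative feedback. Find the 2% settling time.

Closed-loop transfer function: T(s) = K_p·G_p(s)/(1 + K_p·G_p(s)) = 83.72/(s + 10 + 83.72) = 83.72/(s + 93.72).
Time constant τ = 1/93.72 = 0.01067 s, so the 2% settling time is about 4τ = 0.0427 s.

T_s ≈ 0.0427 s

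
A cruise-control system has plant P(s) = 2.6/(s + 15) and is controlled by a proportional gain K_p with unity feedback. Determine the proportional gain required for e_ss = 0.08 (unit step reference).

Steady-state error for a unit step on this type-0 loop is 1/(1 + K_p·P(0)).
P(0) = 0.1733. Require 1/(1 + K_p·0.1733) = 0.08, so 1 + 0.1733·K_p = 12.5.
K_p = (12.5 − 1)/0.1733 = 66.3.

K_p = 66.3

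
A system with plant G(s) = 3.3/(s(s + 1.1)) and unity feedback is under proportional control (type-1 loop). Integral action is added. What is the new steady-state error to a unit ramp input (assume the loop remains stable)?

The integrator raises the loop to type 2, so K_v → ∞ and e_ss to a ramp is zero.

0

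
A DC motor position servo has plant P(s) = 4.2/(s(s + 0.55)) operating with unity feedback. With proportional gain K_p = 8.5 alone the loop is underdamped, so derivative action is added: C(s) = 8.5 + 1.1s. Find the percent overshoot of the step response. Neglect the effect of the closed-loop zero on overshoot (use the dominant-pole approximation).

22.1%

Forward path: (8.5 + 1.1s)·4.2/(s(s+0.55)). The closed-loop characteristic equation is s² + (0.55 + 4.2·1.1)s + 4.2·8.5 = 0.
That is s² + 5.17s + 35.7 = 0, so ω_n = 5.975 rad/s and ζ = 5.17/(2·5.975) = 0.4326.
%OS = 100·exp(−πζ/√(1−ζ²)) = 22.1%.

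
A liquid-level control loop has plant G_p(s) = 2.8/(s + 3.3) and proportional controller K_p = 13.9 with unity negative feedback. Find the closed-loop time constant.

Closed-loop transfer function: T(s) = K_p·G_p(s)/(1 + K_p·G_p(s)) = 38.92/(s + 3.3 + 38.92) = 38.92/(s + 42.22).
Time constant τ = 1/42.22 = 0.0237 s.

τ = 0.0237 s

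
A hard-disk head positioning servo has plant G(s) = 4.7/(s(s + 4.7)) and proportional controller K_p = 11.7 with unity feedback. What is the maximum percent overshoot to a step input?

From 1 + K_pG(s) = 0: s² + 4.7s + 54.99 = 0 ⇒ ω_n = 7.416, ζ = 0.3169.
%OS = 100·exp(−πζ/√(1−ζ²)) = 100·exp(−π·0.3169/√0.8996) = 35%.

35%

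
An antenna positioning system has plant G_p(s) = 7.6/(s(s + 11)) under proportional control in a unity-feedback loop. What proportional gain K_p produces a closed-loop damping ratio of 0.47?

K_p = 18

Closed-loop characteristic equation: s² + 11s + K_p·7.6 = 0.
So ω_n = √(7.6K_p) and 2ζω_n = 11, giving ζ = 11/(2√(7.6K_p)).
Setting ζ = 0.47: √(7.6K_p) = 11/(2·0.47) = 11.7, so K_p = 136.9/7.6 = 18.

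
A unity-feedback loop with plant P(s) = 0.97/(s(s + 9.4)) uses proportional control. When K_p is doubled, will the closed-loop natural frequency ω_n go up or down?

ω_n = √(0.97·K_p), which grows with K_p.

increase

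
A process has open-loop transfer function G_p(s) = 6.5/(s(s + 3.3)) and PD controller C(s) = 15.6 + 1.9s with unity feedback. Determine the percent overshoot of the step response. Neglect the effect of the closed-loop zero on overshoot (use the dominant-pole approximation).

Forward path: (15.6 + 1.9s)·6.5/(s(s+3.3)). The closed-loop characteristic equation is s² + (3.3 + 6.5·1.9)s + 6.5·15.6 = 0.
That is s² + 15.65s + 101.4 = 0, so ω_n = 10.07 rad/s and ζ = 15.65/(2·10.07) = 0.7771.
%OS = 100·exp(−πζ/√(1−ζ²)) = 2.07%.

2.07%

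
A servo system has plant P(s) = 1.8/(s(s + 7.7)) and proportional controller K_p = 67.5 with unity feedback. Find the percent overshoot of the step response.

The closed-loop denominator s² + 7.7s + 121.5 gives ω_n = √121.5 = 11.02 and ζ = 7.7/(2ω_n) = 0.3493.
%OS = 100·exp(−πζ/√(1−ζ²)) = 100·exp(−π·0.3493/√0.878) = 31%.

31%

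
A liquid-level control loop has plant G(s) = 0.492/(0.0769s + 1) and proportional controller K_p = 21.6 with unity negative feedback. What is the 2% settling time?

T_s ≈ 0.0265 s

Closed loop: T(s) = K_p·G/(1+K_p·G) = 10.63/(0.0769s + 1 + 10.63), with pole at s = −(1 + 10.63)/0.0769 = −151.2.
τ = 1/151.2 = 0.006614 s, so 2% settling time ≈ 4τ = 0.0265 s.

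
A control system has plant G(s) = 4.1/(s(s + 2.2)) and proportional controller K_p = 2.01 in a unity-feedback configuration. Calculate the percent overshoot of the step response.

From 1 + K_pG(s) = 0: s² + 2.2s + 8.241 = 0 ⇒ ω_n = 2.871, ζ = 0.3832.
%OS = 100·exp(−πζ/√(1−ζ²)) = 100·exp(−π·0.3832/√0.8532) = 27.2%.

27.2%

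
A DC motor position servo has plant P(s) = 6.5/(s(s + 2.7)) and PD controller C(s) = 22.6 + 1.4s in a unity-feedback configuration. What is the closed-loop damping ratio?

Forward path: (22.6 + 1.4s)·6.5/(s(s+2.7)). The closed-loop characteristic equation is s² + (2.7 + 6.5·1.4)s + 6.5·22.6 = 0.
That is s² + 11.8s + 146.9 = 0, so ω_n = 12.12 rad/s and ζ = 11.8/(2·12.12) = 0.4868.

ζ = 0.487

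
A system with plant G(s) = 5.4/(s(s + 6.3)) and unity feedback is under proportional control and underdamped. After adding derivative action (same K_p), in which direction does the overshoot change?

decrease

The derivative term adds K·K_d to the s-coefficient of the characteristic equation, raising 2ζω_n while ω_n is unchanged; ζ increases, so overshoot decreases.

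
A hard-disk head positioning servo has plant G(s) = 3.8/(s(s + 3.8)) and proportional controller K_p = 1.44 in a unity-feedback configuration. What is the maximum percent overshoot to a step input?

1.26%

Closed-loop characteristic equation: s² + 3.8s + 5.472 = 0, so ω_n = 2.339 rad/s and ζ = 3.8/(2·2.339) = 0.8122.
%OS = 100·exp(−πζ/√(1−ζ²)) = 100·exp(−π·0.8122/√0.3403) = 1.26%.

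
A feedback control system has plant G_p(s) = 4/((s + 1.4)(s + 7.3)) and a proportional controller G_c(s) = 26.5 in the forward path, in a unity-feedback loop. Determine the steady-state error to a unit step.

0.0879

The loop is type 0. Static position error constant K_pos = G_c(0)·G_p(0) = 26.5·0.3914 = 10.37.
Steady-state error to a unit step: e_ss = 1/(1+K_pos) = 1/11.37 = 0.0879.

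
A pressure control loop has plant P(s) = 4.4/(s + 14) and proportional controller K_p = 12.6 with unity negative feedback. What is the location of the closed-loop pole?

Closed-loop transfer function: T(s) = K_p·P(s)/(1 + K_p·P(s)) = 55.44/(s + 14 + 55.44) = 55.44/(s + 69.44).
The closed-loop pole is at s = −69.44.

s = -69.44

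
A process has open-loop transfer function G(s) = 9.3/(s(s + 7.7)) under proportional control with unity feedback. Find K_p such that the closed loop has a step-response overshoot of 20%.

From %OS = 100·exp(−πζ/√(1−ζ²)) = 20%, ζ = −ln(0.2)/√(π²+ln²(0.2)) = 0.4559.
Characteristic equation s² + 7.7s + 9.3K_p = 0 gives ζ = 7.7/(2√(9.3K_p)).
Setting ζ = 0.4559: √(9.3K_p) = 7.7/(2·0.4559) = 8.444, so K_p = 71.3/9.3 = 7.67.

K_p = 7.67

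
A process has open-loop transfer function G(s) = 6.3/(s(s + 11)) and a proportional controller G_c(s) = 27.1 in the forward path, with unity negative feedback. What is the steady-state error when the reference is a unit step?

The open loop G_c(s)G(s) has a pole at the origin (type 1), so the static position error constant is infinite and e_ss = 1/(1+∞) = 0.

0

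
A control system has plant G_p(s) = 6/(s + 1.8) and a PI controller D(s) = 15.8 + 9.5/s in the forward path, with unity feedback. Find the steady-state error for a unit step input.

0

The open loop D(s)G_p(s) has a pole at the origin (type 1), so the static position error constant is infinite and e_ss = 1/(1+∞) = 0.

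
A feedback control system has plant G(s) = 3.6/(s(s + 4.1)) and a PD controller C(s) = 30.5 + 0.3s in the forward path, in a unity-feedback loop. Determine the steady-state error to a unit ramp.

0.0373

The loop has one pole at the origin (type 1). Velocity error constant K_v = lim_{s→0} s·C(s)G(s) = 30.5·3.6/4.1 = 26.78.
Steady-state error to a unit ramp: e_ss = 1/K_v = 0.0373.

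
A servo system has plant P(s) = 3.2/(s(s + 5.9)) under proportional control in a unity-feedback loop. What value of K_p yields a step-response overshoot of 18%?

From %OS = 100·exp(−πζ/√(1−ζ²)) = 18%, ζ = −ln(0.18)/√(π²+ln²(0.18)) = 0.4791.
Characteristic equation s² + 5.9s + 3.2K_p = 0 gives ζ = 5.9/(2√(3.2K_p)).
Setting ζ = 0.4791: √(3.2K_p) = 5.9/(2·0.4791) = 6.157, so K_p = 37.91/3.2 = 11.8.

K_p = 11.8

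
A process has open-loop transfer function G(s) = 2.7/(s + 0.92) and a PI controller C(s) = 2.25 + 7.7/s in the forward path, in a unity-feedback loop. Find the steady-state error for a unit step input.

0

The open loop C(s)G(s) has a pole at the origin (type 1), so the static position error constant is infinite and e_ss = 1/(1+∞) = 0.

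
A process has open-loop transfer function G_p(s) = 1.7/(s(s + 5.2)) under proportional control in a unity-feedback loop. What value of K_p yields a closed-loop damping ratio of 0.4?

Closed-loop characteristic equation: s² + 5.2s + K_p·1.7 = 0.
So ω_n = √(1.7K_p) and 2ζω_n = 5.2, giving ζ = 5.2/(2√(1.7K_p)).
Setting ζ = 0.4: √(1.7K_p) = 5.2/(2·0.4) = 6.5, so K_p = 42.25/1.7 = 24.9.

K_p = 24.9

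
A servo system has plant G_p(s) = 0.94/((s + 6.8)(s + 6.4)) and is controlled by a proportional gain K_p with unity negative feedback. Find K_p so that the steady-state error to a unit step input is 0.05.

K_p = 880

Steady-state error for a unit step on this type-0 loop is 1/(1 + K_p·G_p(0)).
G_p(0) = 0.0216. Require 1/(1 + K_p·0.0216) = 0.05, so 1 + 0.0216·K_p = 20.
K_p = (20 − 1)/0.0216 = 880.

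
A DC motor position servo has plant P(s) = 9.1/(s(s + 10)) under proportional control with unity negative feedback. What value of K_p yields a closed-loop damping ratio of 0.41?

K_p = 16.3

Closed-loop characteristic equation: s² + 10s + K_p·9.1 = 0.
So ω_n = √(9.1K_p) and 2ζω_n = 10, giving ζ = 10/(2√(9.1K_p)).
Setting ζ = 0.41: √(9.1K_p) = 10/(2·0.41) = 12.2, so K_p = 148.7/9.1 = 16.3.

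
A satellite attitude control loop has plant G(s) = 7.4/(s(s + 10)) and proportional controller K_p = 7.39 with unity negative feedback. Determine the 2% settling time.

From 1 + K_pG(s) = 0: s² + 10s + 54.69 = 0 ⇒ ω_n = 7.395, ζ = 0.6761.
2% settling time T_s ≈ 4/(ζω_n) = 4/5 = 0.8 s.

T_s ≈ 0.8 s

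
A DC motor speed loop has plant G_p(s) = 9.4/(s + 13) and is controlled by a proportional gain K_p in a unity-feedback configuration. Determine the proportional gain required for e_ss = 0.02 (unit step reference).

For a type-0 loop with proportional control, e_ss = 1/(1 + K_p·G_p(0)).
G_p(0) = 0.7231. Require 1/(1 + K_p·0.7231) = 0.02, so 1 + 0.7231·K_p = 50.
K_p = (50 − 1)/0.7231 = 67.8.

K_p = 67.8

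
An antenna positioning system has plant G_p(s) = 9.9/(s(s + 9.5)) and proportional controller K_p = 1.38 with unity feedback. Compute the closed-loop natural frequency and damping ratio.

With unity feedback the closed-loop characteristic equation is s² + 9.5s + 1.38·9.9 = s² + 9.5s + 13.66 = 0.
So ω_n² = 13.66 ⇒ ω_n = 3.696 rad/s, and ζ = 9.5/(2ω_n) = 1.29.

ω_n = 3.7 rad/s, ζ = 1.29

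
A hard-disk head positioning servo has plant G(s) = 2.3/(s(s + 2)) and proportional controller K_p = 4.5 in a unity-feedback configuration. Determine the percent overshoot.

35.8%

From 1 + K_pG(s) = 0: s² + 2s + 10.35 = 0 ⇒ ω_n = 3.217, ζ = 0.3108.
%OS = 100·exp(−πζ/√(1−ζ²)) = 100·exp(−π·0.3108/√0.9034) = 35.8%.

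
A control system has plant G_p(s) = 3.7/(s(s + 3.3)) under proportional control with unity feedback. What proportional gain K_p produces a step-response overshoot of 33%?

K_p = 6.64

From %OS = 100·exp(−πζ/√(1−ζ²)) = 33%, ζ = −ln(0.33)/√(π²+ln²(0.33)) = 0.3328.
Characteristic equation s² + 3.3s + 3.7K_p = 0 gives ζ = 3.3/(2√(3.7K_p)).
Setting ζ = 0.3328: √(3.7K_p) = 3.3/(2·0.3328) = 4.958, so K_p = 24.58/3.7 = 6.64.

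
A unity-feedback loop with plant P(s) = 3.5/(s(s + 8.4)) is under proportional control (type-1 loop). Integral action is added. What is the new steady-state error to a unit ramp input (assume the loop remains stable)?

The integrator raises the loop to type 2, so K_v → ∞ and e_ss to a ramp is zero.

0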